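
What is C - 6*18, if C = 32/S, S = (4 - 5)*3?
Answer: -356/3 ≈ -118.67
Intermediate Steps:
S = -3 (S = -1*3 = -3)
C = -32/3 (C = 32/(-3) = 32*(-⅓) = -32/3 ≈ -10.667)
C - 6*18 = -32/3 - 6*18 = -32/3 - 108 = -356/3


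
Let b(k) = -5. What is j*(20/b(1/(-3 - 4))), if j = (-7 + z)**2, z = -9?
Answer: -1024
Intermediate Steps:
j = 256 (j = (-7 - 9)**2 = (-16)**2 = 256)
j*(20/b(1/(-3 - 4))) = 256*(20/(-5)) = 256*(20*(-1/5)) = 256*(-4) = -1024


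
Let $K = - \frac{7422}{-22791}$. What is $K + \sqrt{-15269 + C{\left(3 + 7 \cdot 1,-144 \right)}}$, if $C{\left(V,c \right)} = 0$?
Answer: $\frac{2474}{7597} + i \sqrt{15269} \approx 0.32565 + 123.57 i$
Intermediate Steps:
$K = \frac{2474}{7597}$ ($K = \left(-7422\right) \left(- \frac{1}{22791}\right) = \frac{2474}{7597} \approx 0.32565$)
$K + \sqrt{-15269 + C{\left(3 + 7 \cdot 1,-144 \right)}} = \frac{2474}{7597} + \sqrt{-15269 + 0} = \frac{2474}{7597} + \sqrt{-15269} = \frac{2474}{7597} + i \sqrt{15269}$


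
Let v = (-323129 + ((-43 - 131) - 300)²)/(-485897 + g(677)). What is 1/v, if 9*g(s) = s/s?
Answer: 4373072/886077 ≈ 4.9353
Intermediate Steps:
g(s) = ⅑ (g(s) = (s/s)/9 = (⅑)*1 = ⅑)
v = 886077/4373072 (v = (-323129 + ((-43 - 131) - 300)²)/(-485897 + ⅑) = (-323129 + (-174 - 300)²)/(-4373072/9) = (-323129 + (-474)²)*(-9/4373072) = (-323129 + 224676)*(-9/4373072) = -98453*(-9/4373072) = 886077/4373072 ≈ 0.20262)
1/v = 1/(886077/4373072) = 4373072/886077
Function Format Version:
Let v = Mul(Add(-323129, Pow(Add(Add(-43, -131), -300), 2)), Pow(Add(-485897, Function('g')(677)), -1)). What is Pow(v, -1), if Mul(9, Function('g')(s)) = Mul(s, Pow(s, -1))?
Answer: Rational(4373072, 886077) ≈ 4.9353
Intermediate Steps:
Function('g')(s) = Rational(1, 9) (Function('g')(s) = Mul(Rational(1, 9), Mul(s, Pow(s, -1))) = Mul(Rational(1, 9), 1) = Rational(1, 9))
v = Rational(886077, 4373072) (v = Mul(Add(-323129, Pow(Add(Add(-43, -131), -300), 2)), Pow(Add(-485897, Rational(1, 9)), -1)) = Mul(Add(-323129, Pow(Add(-174, -300), 2)), Pow(Rational(-4373072, 9), -1)) = Mul(Add(-323129, Pow(-474, 2)), Rational(-9, 4373072)) = Mul(Add(-323129, 224676), Rational(-9, 4373072)) = Mul(-98453, Rational(-9, 4373072)) = Rational(886077, 4373072) ≈ 0.20262)
Pow(v, -1) = Pow(Rational(886077, 4373072), -1) = Rational(4373072, 886077)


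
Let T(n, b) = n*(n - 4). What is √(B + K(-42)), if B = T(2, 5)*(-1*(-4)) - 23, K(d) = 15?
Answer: 2*I*√6 ≈ 4.899*I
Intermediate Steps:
T(n, b) = n*(-4 + n)
B = -39 (B = (2*(-4 + 2))*(-1*(-4)) - 23 = (2*(-2))*4 - 23 = -4*4 - 23 = -16 - 23 = -39)
√(B + K(-42)) = √(-39 + 15) = √(-24) = 2*I*√6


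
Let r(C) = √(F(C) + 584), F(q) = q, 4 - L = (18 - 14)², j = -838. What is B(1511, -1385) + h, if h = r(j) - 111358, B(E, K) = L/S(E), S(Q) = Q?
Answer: -168261950/1511 + I*√254 ≈ -1.1136e+5 + 15.937*I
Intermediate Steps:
L = -12 (L = 4 - (18 - 14)² = 4 - 1*4² = 4 - 1*16 = 4 - 16 = -12)
B(E, K) = -12/E
r(C) = √(584 + C) (r(C) = √(C + 584) = √(584 + C))
h = -111358 + I*√254 (h = √(584 - 838) - 111358 = √(-254) - 111358 = I*√254 - 111358 = -111358 + I*√254 ≈ -1.1136e+5 + 15.937*I)
B(1511, -1385) + h = -12/1511 + (-111358 + I*√254) = -168261950/1511 + I*√254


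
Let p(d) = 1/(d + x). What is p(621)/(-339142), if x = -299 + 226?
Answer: -1/185849816 ≈ -5.3807e-9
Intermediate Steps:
x = -73
p(d) = 1/(-73 + d) (p(d) = 1/(d - 73) = 1/(-73 + d))
p(621)/(-339142) = 1/((-73 + 621)*(-339142)) = -1/339142/548 = (1/548)*(-1/339142) = -1/185849816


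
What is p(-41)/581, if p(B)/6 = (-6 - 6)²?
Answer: 864/581 ≈ 1.4871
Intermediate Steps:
p(B) = 864 (p(B) = 6*(-6 - 6)² = 6*(-12)² = 6*144 = 864)
p(-41)/581 = 864/581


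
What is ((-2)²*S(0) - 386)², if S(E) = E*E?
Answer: 148996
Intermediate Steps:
S(E) = E²
((-2)²*S(0) - 386)² = ((-2)²*0² - 386)² = (4*0 - 386)² = (0 - 386)² = (-386)² = 148996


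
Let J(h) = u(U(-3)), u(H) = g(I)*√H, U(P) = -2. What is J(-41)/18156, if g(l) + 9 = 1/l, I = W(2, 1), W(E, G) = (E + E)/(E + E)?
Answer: -2*I*√2/4539 ≈ -0.00062314*I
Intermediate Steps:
W(E, G) = 1 (W(E, G) = (2*E)/((2*E)) = (2*E)*(1/(2*E)) = 1)
I = 1
g(l) = -9 + 1/l
u(H) = -8*√H (u(H) = (-9 + 1/1)*√H = (-9 + 1)*√H = -8*√H)
J(h) = -8*I*√2
J(-41)/18156 = -8*I*√2/18156 = -8*I*√2*(1/18156) = -2*I*√2/4539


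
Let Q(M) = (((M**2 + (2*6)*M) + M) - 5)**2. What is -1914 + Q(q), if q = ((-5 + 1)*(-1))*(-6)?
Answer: 65167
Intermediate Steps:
q = -24 (q = -4*(-1)*(-6) = 4*(-6) = -24)
Q(M) = (-5 + M**2 + 13*M)**2 (Q(M) = (((M**2 + 12*M) + M) - 5)**2 = ((M**2 + 13*M) - 5)**2 = (-5 + M**2 + 13*M)**2)
-1914 + Q(q) = -1914 + (-5 + (-24)**2 + 13*(-24))**2 = -1914 + (-5 + 576 - 312)**2 = -1914 + 259**2 = -1914 + 67081 = 65167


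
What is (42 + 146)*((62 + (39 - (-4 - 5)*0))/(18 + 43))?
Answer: 18988/61 ≈ 311.28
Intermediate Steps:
(42 + 146)*((62 + (39 - (-4 - 5)*0))/(18 + 43)) = 188*((62 + (39 - (-9)*0))/61) = 188*((62 + (39 - 1*0))*(1/61)) = 188*((62 + (39 + 0))*(1/61)) = 188*((62 + 39)*(1/61)) = 188*(101*(1/61)) = 188*(101/61) = 18988/61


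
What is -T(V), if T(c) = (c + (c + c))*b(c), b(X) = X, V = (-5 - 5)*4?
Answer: -4800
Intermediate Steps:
V = -40 (V = -10*4 = -40)
T(c) = 3*c**2 (T(c) = (c + (c + c))*c = (c + 2*c)*c = (3*c)*c = 3*c**2)
-T(V) = -3*(-40)**2 = -3*1600 = -1*4800 = -4800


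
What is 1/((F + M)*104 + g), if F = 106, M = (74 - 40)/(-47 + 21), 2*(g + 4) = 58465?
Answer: 2/80233 ≈ 2.4927e-5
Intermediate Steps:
g = 58457/2 (g = -4 + (½)*58465 = -4 + 58465/2 = 58457/2 ≈ 29229.)
M = -17/13 (M = 34/(-26) = 34*(-1/26) = -17/13 ≈ -1.3077)
1/((F + M)*104 + g) = 1/((106 - 17/13)*104 + 58457/2) = 1/((1361/13)*104 + 58457/2) = 1/(10888 + 58457/2) = 1/(80233/2) = 2/80233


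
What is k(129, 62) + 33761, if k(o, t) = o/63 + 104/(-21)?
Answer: 708920/21 ≈ 33758.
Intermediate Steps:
k(o, t) = -104/21 + o/63 (k(o, t) = o*(1/63) + 104*(-1/21) = o/63 - 104/21 = -104/21 + o/63)
k(129, 62) + 33761 = (-104/21 + (1/63)*129) + 33761 = (-104/21 + 43/21) + 33761 = -61/21 + 33761 = 708920/21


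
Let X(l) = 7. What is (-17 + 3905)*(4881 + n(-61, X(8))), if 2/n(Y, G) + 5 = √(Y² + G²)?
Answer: 14214026448/749 + 7776*√3770/3745 ≈ 1.8977e+7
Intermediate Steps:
n(Y, G) = 2/(-5 + √(G² + Y²)) (n(Y, G) = 2/(-5 + √(Y² + G²)) = 2/(-5 + √(G² + Y²)))
(-17 + 3905)*(4881 + n(-61, X(8))) = (-17 + 3905)*(4881 + 2/(-5 + √(7² + (-61)²))) = 3888*(4881 + 2/(-5 + √(49 + 3721))) = 3888*(4881 + 2/(-5 + √3770)) = 18977328 + 7776/(-5 + √3770)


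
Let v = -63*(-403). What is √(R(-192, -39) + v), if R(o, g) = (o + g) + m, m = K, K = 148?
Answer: √25306 ≈ 159.08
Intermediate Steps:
m = 148
v = 25389
R(o, g) = 148 + g + o (R(o, g) = (o + g) + 148 = (g + o) + 148 = 148 + g + o)
√(R(-192, -39) + v) = √((148 - 39 - 192) + 25389) = √(-83 + 25389) = √25306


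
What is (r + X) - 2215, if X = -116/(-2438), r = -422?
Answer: -3214445/1219 ≈ -2637.0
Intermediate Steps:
X = 58/1219 (X = -116*(-1/2438) = 58/1219 ≈ 0.047580)
(r + X) - 2215 = (-422 + 58/1219) - 2215 = -514360/1219 - 2215 = -3214445/1219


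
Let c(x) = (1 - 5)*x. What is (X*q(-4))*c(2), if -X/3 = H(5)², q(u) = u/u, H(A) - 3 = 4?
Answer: 1176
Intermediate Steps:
H(A) = 7 (H(A) = 3 + 4 = 7)
q(u) = 1
c(x) = -4*x
X = -147 (X = -3*7² = -3*49 = -147)
(X*q(-4))*c(2) = (-147*1)*(-4*2) = -147*(-8) = 1176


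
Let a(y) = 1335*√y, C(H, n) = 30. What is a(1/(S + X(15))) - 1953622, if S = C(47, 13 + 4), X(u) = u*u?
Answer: -1953622 + 89*√255/17 ≈ -1.9535e+6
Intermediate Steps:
X(u) = u²
S = 30
a(1/(S + X(15))) - 1953622 = 1335*√(1/(30 + 15²)) - 1953622 = 1335*√(1/(30 + 225)) - 1953622 = 1335*√(1/255) - 1953622 = 1335*(√255/255) - 1953622 = 89*√255/17 - 1953622 = -1953622 + 89*√255/17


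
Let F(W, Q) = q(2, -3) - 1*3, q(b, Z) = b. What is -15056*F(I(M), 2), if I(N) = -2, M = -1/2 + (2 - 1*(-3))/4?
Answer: 15056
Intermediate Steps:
M = ¾ (M = -1*½ + (2 + 3)*(¼) = -½ + 5*(¼) = -½ + 5/4 = ¾ ≈ 0.75000)
F(W, Q) = -1 (F(W, Q) = 2 - 1*3 = 2 - 3 = -1)
-15056*F(I(M), 2) = -15056*(-1) = 15056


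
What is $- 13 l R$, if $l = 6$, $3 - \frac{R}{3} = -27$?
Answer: $-7020$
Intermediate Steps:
$R = 90$ ($R = 9 - -81 = 9 + 81 = 90$)
$- 13 l R = \left(-13\right) 6 \cdot 90 = \left(-78\right) 90 = -7020$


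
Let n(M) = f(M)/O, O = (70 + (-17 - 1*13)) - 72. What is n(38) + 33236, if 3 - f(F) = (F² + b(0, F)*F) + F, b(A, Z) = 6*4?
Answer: 1065943/32 ≈ 33311.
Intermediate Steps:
b(A, Z) = 24
f(F) = 3 - F² - 25*F (f(F) = 3 - ((F² + 24*F) + F) = 3 - (F² + 25*F) = 3 + (-F² - 25*F) = 3 - F² - 25*F)
O = -32 (O = (70 + (-17 - 13)) - 72 = (70 - 30) - 72 = 40 - 72 = -32)
n(M) = -3/32 + M²/32 + 25*M/32 (n(M) = (3 - M² - 25*M)/(-32) = (3 - M² - 25*M)*(-1/32) = -3/32 + M²/32 + 25*M/32)
n(38) + 33236 = (-3/32 + (1/32)*38² + (25/32)*38) + 33236 = (-3/32 + (1/32)*1444 + 475/16) + 33236 = (-3/32 + 361/8 + 475/16) + 33236 = 2391/32 + 33236 = 1065943/32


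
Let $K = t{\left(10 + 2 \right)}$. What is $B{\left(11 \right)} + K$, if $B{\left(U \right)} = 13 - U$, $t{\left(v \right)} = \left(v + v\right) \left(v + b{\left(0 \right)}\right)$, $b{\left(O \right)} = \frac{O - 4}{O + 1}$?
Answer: $194$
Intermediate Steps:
$b{\left(O \right)} = \frac{-4 + O}{1 + O}$
$t{\left(v \right)} = 2 v \left(-4 + v\right)$ ($t{\left(v \right)} = \left(v + v\right) \left(v + \frac{-4 + 0}{1 + 0}\right) = 2 v \left(v + 1^{-1} \left(-4\right)\right) = 2 v \left(v + 1 \left(-4\right)\right) = 2 v \left(v - 4\right) = 2 v \left(-4 + v\right)$)
$K = 192$ ($K = 2 \left(10 + 2\right) \left(-4 + \left(10 + 2\right)\right) = 2 \cdot 12 \left(-4 + 12\right) = 2 \cdot 12 \cdot 8 = 192$)
$B{\left(11 \right)} + K = \left(13 - 11\right) + 192 = 2 + 192 = 194$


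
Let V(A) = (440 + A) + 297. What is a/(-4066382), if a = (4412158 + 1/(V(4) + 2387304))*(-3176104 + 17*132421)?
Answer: 9745641031389566117/9710703203190 ≈ 1.0036e+6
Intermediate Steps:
V(A) = 737 + A
a = -9745641031389566117/2388045 (a = (4412158 + 1/((737 + 4) + 2387304))*(-3176104 + 17*132421) = (4412158 + 1/(741 + 2387304))*(-3176104 + 2251157) = (4412158 + 1/2388045)*(-924947) = (10536431851111/2388045)*(-924947) = -9745641031389566117/2388045 ≈ -4.0810e+12)
a/(-4066382) = -9745641031389566117/2388045/(-4066382) = -9745641031389566117/2388045*(-1/4066382) = 9745641031389566117/9710703203190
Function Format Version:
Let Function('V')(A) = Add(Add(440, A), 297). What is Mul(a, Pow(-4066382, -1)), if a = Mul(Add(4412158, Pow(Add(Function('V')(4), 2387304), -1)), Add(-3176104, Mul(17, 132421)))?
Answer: Rational(9745641031389566117, 9710703203190) ≈ 1.0036e+6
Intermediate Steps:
Function('V')(A) = Add(737, A)
a = Rational(-9745641031389566117, 2388045) (a = Mul(Add(4412158, Pow(Add(Add(737, 4), 2387304), -1)), Add(-3176104, Mul(17, 132421))) = Mul(Add(4412158, Pow(Add(741, 2387304), -1)), Add(-3176104, 2251157)) = Mul(Add(4412158, Pow(2388045, -1)), -924947) = Mul(Add(4412158, Rational(1, 2388045)), -924947) = Mul(Rational(10536431851111, 2388045), -924947) = Rational(-9745641031389566117, 2388045) ≈ -4.0810e+12)
Mul(a, Pow(-4066382, -1)) = Mul(Rational(-9745641031389566117, 2388045), Pow(-4066382, -1)) = Mul(Rational(-9745641031389566117, 2388045), Rational(-1, 4066382)) = Rational(9745641031389566117, 9710703203190)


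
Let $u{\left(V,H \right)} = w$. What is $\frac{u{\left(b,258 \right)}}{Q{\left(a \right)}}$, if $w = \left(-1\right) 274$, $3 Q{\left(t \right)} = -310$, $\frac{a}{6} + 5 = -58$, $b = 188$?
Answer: $\frac{411}{155} \approx 2.6516$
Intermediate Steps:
$a = -378$ ($a = -30 + 6 \left(-58\right) = -30 - 348 = -378$)
$Q{\left(t \right)} = - \frac{310}{3}$ ($Q{\left(t \right)} = \frac{1}{3} \left(-310\right) = - \frac{310}{3}$)
$w = -274$
$u{\left(V,H \right)} = -274$
$\frac{u{\left(b,258 \right)}}{Q{\left(a \right)}} = - \frac{274}{- \frac{310}{3}} = \left(-274\right) \left(- \frac{3}{310}\right) = \frac{411}{155}$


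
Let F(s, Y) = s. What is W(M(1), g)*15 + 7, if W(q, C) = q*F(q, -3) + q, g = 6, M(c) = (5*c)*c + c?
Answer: 637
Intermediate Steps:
M(c) = c + 5*c**2 (M(c) = 5*c**2 + c = c + 5*c**2)
W(q, C) = q + q**2 (W(q, C) = q*q + q = q**2 + q = q + q**2)
W(M(1), g)*15 + 7 = ((1*(1 + 5*1))*(1 + 1*(1 + 5*1)))*15 + 7 = ((1*(1 + 5))*(1 + 1*(1 + 5)))*15 + 7 = ((1*6)*(1 + 1*6))*15 + 7 = (6*(1 + 6))*15 + 7 = (6*7)*15 + 7 = 42*15 + 7 = 630 + 7 = 637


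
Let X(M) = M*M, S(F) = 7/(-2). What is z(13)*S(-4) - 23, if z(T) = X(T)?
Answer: -1229/2 ≈ -614.50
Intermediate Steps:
S(F) = -7/2 (S(F) = 7*(-½) = -7/2)
X(M) = M²
z(T) = T²
z(13)*S(-4) - 23 = 13²*(-7/2) - 23 = 169*(-7/2) - 23 = -1183/2 - 23 = -1229/2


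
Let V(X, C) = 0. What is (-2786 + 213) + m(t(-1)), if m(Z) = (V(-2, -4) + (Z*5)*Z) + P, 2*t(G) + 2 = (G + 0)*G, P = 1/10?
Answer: -51433/20 ≈ -2571.6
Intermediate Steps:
P = 1/10 ≈ 0.10000
t(G) = -1 + G**2/2 (t(G) = -1 + ((G + 0)*G)/2 = -1 + (G*G)/2 = -1 + G**2/2)
m(Z) = 1/10 + 5*Z**2 (m(Z) = (0 + (Z*5)*Z) + 1/10 = (0 + (5*Z)*Z) + 1/10 = (0 + 5*Z**2) + 1/10 = 5*Z**2 + 1/10 = 1/10 + 5*Z**2)
(-2786 + 213) + m(t(-1)) = (-2786 + 213) + (1/10 + 5*(-1 + (1/2)*(-1)**2)**2) = -2573 + (1/10 + 5*(-1 + (1/2)*1)**2) = -2573 + (1/10 + 5*(-1 + 1/2)**2) = -2573 + (1/10 + 5*(-1/2)**2) = -2573 + (1/10 + 5*(1/4)) = -2573 + (1/10 + 5/4) = -2573 + 27/20 = -51433/20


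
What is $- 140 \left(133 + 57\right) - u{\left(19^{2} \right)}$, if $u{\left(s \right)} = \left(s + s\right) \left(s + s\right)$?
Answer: $-547884$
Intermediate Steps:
$u{\left(s \right)} = 4 s^{2}$ ($u{\left(s \right)} = 2 s 2 s = 4 s^{2}$)
$- 140 \left(133 + 57\right) - u{\left(19^{2} \right)} = - 140 \left(133 + 57\right) - 4 \left(19^{2}\right)^{2} = \left(-140\right) 190 - 4 \cdot 361^{2} = -26600 - 4 \cdot 130321 = -26600 - 521284 = -547884$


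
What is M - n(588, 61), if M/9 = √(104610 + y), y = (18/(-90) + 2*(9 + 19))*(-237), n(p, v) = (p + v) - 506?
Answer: -143 + 9*√2284635/5 ≈ 2577.7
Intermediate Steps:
n(p, v) = -506 + p + v
y = -66123/5 (y = (18*(-1/90) + 2*28)*(-237) = (-⅕ + 56)*(-237) = (279/5)*(-237) = -66123/5 ≈ -13225.)
M = 9*√2284635/5 (M = 9*√(104610 - 66123/5) = 9*√(456927/5) = 9*(√2284635/5) = 9*√2284635/5 ≈ 2720.7)
M - n(588, 61) = 9*√2284635/5 - (-506 + 588 + 61) = 9*√2284635/5 - 1*143 = 9*√2284635/5 - 143 = -143 + 9*√2284635/5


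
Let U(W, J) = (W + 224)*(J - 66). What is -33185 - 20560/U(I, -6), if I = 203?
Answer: -127527385/3843 ≈ -33184.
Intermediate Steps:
U(W, J) = (-66 + J)*(224 + W) (U(W, J) = (224 + W)*(-66 + J) = (-66 + J)*(224 + W))
-33185 - 20560/U(I, -6) = -33185 - 20560/(-14784 - 66*203 + 224*(-6) - 6*203) = -33185 - 20560/(-14784 - 13398 - 1344 - 1218) = -33185 - 20560/(-30744) = -33185 - 20560*(-1/30744) = -33185 + 2570/3843 = -127527385/3843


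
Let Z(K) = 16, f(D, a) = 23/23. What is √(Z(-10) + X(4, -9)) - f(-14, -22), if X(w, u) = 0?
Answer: 3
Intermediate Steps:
f(D, a) = 1 (f(D, a) = 23*(1/23) = 1)
√(Z(-10) + X(4, -9)) - f(-14, -22) = √(16 + 0) - 1*1 = √16 - 1 = 4 - 1 = 3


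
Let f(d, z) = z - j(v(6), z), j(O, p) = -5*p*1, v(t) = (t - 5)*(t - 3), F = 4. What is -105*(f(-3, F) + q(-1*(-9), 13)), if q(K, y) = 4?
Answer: -2940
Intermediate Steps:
v(t) = (-5 + t)*(-3 + t)
j(O, p) = -5*p
f(d, z) = 6*z (f(d, z) = z - (-5)*z = z + 5*z = 6*z)
-105*(f(-3, F) + q(-1*(-9), 13)) = -105*(6*4 + 4) = -105*(24 + 4) = -105*28 = -2940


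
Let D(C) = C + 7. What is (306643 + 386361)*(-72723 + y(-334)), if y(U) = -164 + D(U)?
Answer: -50737594856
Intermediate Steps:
D(C) = 7 + C
y(U) = -157 + U (y(U) = -164 + (7 + U) = -157 + U)
(306643 + 386361)*(-72723 + y(-334)) = (306643 + 386361)*(-72723 + (-157 - 334)) = 693004*(-72723 - 491) = 693004*(-73214) = -50737594856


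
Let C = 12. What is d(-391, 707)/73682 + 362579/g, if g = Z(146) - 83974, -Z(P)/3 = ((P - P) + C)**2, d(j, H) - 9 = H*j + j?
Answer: -1788597514/222114389 ≈ -8.0526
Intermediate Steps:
d(j, H) = 9 + j + H*j (d(j, H) = 9 + (H*j + j) = 9 + (j + H*j) = 9 + j + H*j)
Z(P) = -432 (Z(P) = -3*((P - P) + 12)**2 = -3*(0 + 12)**2 = -3*12**2 = -3*144 = -432)
g = -84406 (g = -432 - 83974 = -84406)
d(-391, 707)/73682 + 362579/g = (9 - 391 + 707*(-391))/73682 + 362579/(-84406) = (9 - 391 - 276437)*(1/73682) + 362579*(-1/84406) = -276819*1/73682 - 51797/12058 = -276819/73682 - 51797/12058 = -1788597514/222114389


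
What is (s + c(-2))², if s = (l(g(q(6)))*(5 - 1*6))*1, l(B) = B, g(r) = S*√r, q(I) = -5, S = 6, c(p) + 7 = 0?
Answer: -131 + 84*I*√5 ≈ -131.0 + 187.83*I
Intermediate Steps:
c(p) = -7 (c(p) = -7 + 0 = -7)
g(r) = 6*√r
s = -6*I*√5 (s = ((6*√(-5))*(5 - 1*6))*1 = ((6*(I*√5))*(5 - 6))*1 = ((6*I*√5)*(-1))*1 = -6*I*√5*1 = -6*I*√5 ≈ -13.416*I)
(s + c(-2))² = (-6*I*√5 - 7)² = (-7 - 6*I*√5)²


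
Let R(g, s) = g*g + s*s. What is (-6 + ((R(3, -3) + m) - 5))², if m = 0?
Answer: 49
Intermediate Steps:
R(g, s) = g² + s²
(-6 + ((R(3, -3) + m) - 5))² = (-6 + (((3² + (-3)²) + 0) - 5))² = (-6 + (((9 + 9) + 0) - 5))² = (-6 + ((18 + 0) - 5))² = (-6 + (18 - 5))² = (-6 + 13)² = 7² = 49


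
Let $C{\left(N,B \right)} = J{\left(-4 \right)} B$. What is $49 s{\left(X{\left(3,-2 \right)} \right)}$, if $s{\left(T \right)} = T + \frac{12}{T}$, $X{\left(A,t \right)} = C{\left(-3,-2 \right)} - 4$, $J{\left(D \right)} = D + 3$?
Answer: $-392$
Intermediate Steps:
$J{\left(D \right)} = 3 + D$
$C{\left(N,B \right)} = - B$ ($C{\left(N,B \right)} = \left(3 - 4\right) B = - B$)
$X{\left(A,t \right)} = -2$ ($X{\left(A,t \right)} = \left(-1\right) \left(-2\right) - 4 = 2 - 4 = -2$)
$49 s{\left(X{\left(3,-2 \right)} \right)} = 49 \left(-2 + \frac{12}{-2}\right) = 49 \left(-2 + 12 \left(- \frac{1}{2}\right)\right) = 49 \left(-2 - 6\right) = 49 \left(-8\right) = -392$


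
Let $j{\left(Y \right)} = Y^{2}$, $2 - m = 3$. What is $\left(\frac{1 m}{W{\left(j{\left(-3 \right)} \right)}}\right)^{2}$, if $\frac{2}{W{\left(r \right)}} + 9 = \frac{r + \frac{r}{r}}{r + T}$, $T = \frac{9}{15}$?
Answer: $\frac{36481}{2304} \approx 15.834$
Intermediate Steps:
$m = -1$ ($m = 2 - 3 = -1$)
$T = \frac{3}{5}$ ($T = 9 \cdot \frac{1}{15} = \frac{3}{5} \approx 0.6$)
$W{\left(r \right)} = \frac{2}{-9 + \frac{1 + r}{\frac{3}{5} + r}}$ ($W{\left(r \right)} = \frac{2}{-9 + \frac{r + \frac{r}{r}}{r + \frac{3}{5}}} = \frac{2}{-9 + \frac{r + 1}{\frac{3}{5} + r}} = \frac{2}{-9 + \frac{1 + r}{\frac{3}{5} + r}}$)
$\left(\frac{1 m}{W{\left(j{\left(-3 \right)} \right)}}\right)^{2} = \left(\frac{1 \left(-1\right)}{\frac{1}{11 + 20 \left(-3\right)^{2}} \left(-3 - 5 \left(-3\right)^{2}\right)}\right)^{2} = \left(- \frac{1}{\frac{1}{11 + 20 \cdot 9} \left(-3 - 45\right)}\right)^{2} = \left(- \frac{1}{\frac{1}{11 + 180} \left(-3 - 45\right)}\right)^{2} = \left(- \frac{1}{\frac{1}{191} \left(-48\right)}\right)^{2} = \left(- \frac{1}{- \frac{48}{191}}\right)^{2} = \left(\left(-1\right) \left(- \frac{191}{48}\right)\right)^{2} = \left(\frac{191}{48}\right)^{2} = \frac{36481}{2304}$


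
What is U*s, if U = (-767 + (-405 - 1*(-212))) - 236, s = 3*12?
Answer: -43056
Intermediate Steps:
s = 36
U = -1196 (U = (-767 + (-405 + 212)) - 236 = (-767 - 193) - 236 = -960 - 236 = -1196)
U*s = -1196*36 = -43056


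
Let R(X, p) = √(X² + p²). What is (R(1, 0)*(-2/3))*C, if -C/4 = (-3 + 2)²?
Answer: 8/3 ≈ 2.6667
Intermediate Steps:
C = -4 (C = -4*(-3 + 2)² = -4*(-1)² = -4*1 = -4)
(R(1, 0)*(-2/3))*C = (√(1² + 0²)*(-2/3))*(-4) = (√(1 + 0)*(-2*⅓))*(-4) = (√1*(-⅔))*(-4) = (1*(-⅔))*(-4) = -⅔*(-4) = 8/3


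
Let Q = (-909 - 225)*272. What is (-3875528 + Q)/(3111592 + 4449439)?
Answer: -4183976/7561031 ≈ -0.55336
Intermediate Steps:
Q = -308448 (Q = -1134*272 = -308448)
(-3875528 + Q)/(3111592 + 4449439) = (-3875528 - 308448)/(3111592 + 4449439) = -4183976/7561031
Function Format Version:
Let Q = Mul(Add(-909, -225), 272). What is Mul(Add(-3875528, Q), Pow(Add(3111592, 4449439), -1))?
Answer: Rational(-4183976, 7561031) ≈ -0.55336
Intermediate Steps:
Q = -308448 (Q = Mul(-1134, 272) = -308448)
Mul(Add(-3875528, Q), Pow(Add(3111592, 4449439), -1)) = Mul(Add(-3875528, -308448), Pow(Add(3111592, 4449439), -1)) = Mul(-4183976, Pow(7561031, -1)) = Mul(-4183976, Rational(1, 7561031)) = Rational(-4183976, 7561031)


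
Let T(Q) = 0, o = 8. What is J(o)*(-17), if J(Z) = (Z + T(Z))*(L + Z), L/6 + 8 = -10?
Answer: 13600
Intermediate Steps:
L = -108 (L = -48 + 6*(-10) = -48 - 60 = -108)
J(Z) = Z*(-108 + Z) (J(Z) = (Z + 0)*(-108 + Z) = Z*(-108 + Z))
J(o)*(-17) = (8*(-108 + 8))*(-17) = (8*(-100))*(-17) = -800*(-17) = 13600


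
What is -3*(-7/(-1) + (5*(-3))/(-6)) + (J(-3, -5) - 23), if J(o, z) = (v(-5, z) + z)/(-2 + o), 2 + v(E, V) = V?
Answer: -491/10 ≈ -49.100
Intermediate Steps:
v(E, V) = -2 + V
J(o, z) = (-2 + 2*z)/(-2 + o) (J(o, z) = ((-2 + z) + z)/(-2 + o) = (-2 + 2*z)/(-2 + o))
-3*(-7/(-1) + (5*(-3))/(-6)) + (J(-3, -5) - 23) = -3*(-7/(-1) + (5*(-3))/(-6)) + (2*(-1 - 5)/(-2 - 3) - 23) = -3*(-7*(-1) - 15*(-⅙)) + (2*(-6)/(-5) - 23) = -3*(7 + 5/2) + (2*(-⅕)*(-6) - 23) = -3*19/2 + (12/5 - 23) = -57/2 - 103/5 = -491/10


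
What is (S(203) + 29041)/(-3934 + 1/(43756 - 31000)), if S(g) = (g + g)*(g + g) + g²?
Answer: -2998757016/50182103 ≈ -59.758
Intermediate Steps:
S(g) = 5*g² (S(g) = (2*g)*(2*g) + g² = 4*g² + g² = 5*g²)
(S(203) + 29041)/(-3934 + 1/(43756 - 31000)) = (5*203² + 29041)/(-3934 + 1/(43756 - 31000)) = (5*41209 + 29041)/(-3934 + 1/12756) = (206045 + 29041)/(-3934 + 1/12756) = 235086/(-50182103/12756) = 235086*(-12756/50182103) = -2998757016/50182103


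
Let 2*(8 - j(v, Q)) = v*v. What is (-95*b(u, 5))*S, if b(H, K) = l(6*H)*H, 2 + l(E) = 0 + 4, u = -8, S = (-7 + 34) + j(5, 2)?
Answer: 34200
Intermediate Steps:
j(v, Q) = 8 - v²/2 (j(v, Q) = 8 - v*v/2 = 8 - v²/2)
S = 45/2 (S = (-7 + 34) + (8 - ½*5²) = 27 + (8 - ½*25) = 27 + (8 - 25/2) = 27 - 9/2 = 45/2 ≈ 22.500)
l(E) = 2 (l(E) = -2 + (0 + 4) = -2 + 4 = 2)
b(H, K) = 2*H
(-95*b(u, 5))*S = -190*(-8)*(45/2) = -95*(-16)*(45/2) = 1520*(45/2) = 34200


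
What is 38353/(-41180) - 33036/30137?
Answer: -2516266841/1241041660 ≈ -2.0275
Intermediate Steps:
38353/(-41180) - 33036/30137 = 38353*(-1/41180) - 33036*1/30137 = -38353/41180 - 33036/30137 = -2516266841/1241041660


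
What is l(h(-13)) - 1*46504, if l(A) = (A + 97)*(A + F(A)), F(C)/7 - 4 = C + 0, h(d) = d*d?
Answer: 320576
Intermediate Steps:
h(d) = d**2
F(C) = 28 + 7*C (F(C) = 28 + 7*(C + 0) = 28 + 7*C)
l(A) = (28 + 8*A)*(97 + A) (l(A) = (A + 97)*(A + (28 + 7*A)) = (97 + A)*(28 + 8*A) = (28 + 8*A)*(97 + A))
l(h(-13)) - 1*46504 = (2716 + 8*((-13)**2)**2 + 804*(-13)**2) - 1*46504 = (2716 + 8*169**2 + 804*169) - 46504 = (2716 + 8*28561 + 135876) - 46504 = (2716 + 228488 + 135876) - 46504 = 367080 - 46504 = 320576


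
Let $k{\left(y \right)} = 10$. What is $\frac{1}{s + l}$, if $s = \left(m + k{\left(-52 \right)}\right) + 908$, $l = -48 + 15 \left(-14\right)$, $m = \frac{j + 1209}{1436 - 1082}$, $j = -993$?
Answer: $\frac{59}{38976} \approx 0.0015138$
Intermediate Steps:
$m = \frac{36}{59}$ ($m = \frac{-993 + 1209}{1436 - 1082} = \frac{216}{354} = 216 \cdot \frac{1}{354} = \frac{36}{59} \approx 0.61017$)
$l = -258$ ($l = -48 - 210 = -258$)
$s = \frac{54198}{59}$ ($s = \left(\frac{36}{59} + 10\right) + 908 = \frac{626}{59} + 908 = \frac{54198}{59} \approx 918.61$)
$\frac{1}{s + l} = \frac{1}{\frac{54198}{59} - 258} = \frac{1}{\frac{38976}{59}} = \frac{59}{38976}$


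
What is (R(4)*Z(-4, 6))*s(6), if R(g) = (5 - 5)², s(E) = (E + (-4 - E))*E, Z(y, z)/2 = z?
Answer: 0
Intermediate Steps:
Z(y, z) = 2*z
s(E) = -4*E
R(g) = 0 (R(g) = 0² = 0)
(R(4)*Z(-4, 6))*s(6) = (0*(2*6))*(-4*6) = (0*12)*(-24) = 0*(-24) = 0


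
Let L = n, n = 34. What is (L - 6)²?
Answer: 784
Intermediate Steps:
L = 34
(L - 6)² = (34 - 6)² = 28² = 784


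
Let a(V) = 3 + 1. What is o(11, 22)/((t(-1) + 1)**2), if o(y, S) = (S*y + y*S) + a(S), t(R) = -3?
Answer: 122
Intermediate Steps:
a(V) = 4
o(y, S) = 4 + 2*S*y (o(y, S) = (S*y + y*S) + 4 = (S*y + S*y) + 4 = 2*S*y + 4 = 4 + 2*S*y)
o(11, 22)/((t(-1) + 1)**2) = (4 + 2*22*11)/((-3 + 1)**2) = (4 + 484)/((-2)**2) = 488/4 = 488*(1/4) = 122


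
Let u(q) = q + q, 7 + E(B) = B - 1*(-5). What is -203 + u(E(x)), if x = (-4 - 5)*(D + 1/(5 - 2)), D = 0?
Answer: -213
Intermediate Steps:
x = -3 (x = (-4 - 5)*(0 + 1/(5 - 2)) = -9*(0 + 1/3) = -9*1/3 = -3)
E(B) = -2 + B (E(B) = -7 + (B - 1*(-5)) = -7 + (B + 5) = -7 + (5 + B) = -2 + B)
u(q) = 2*q
-203 + u(E(x)) = -203 + 2*(-2 - 3) = -203 + 2*(-5) = -203 - 10 = -213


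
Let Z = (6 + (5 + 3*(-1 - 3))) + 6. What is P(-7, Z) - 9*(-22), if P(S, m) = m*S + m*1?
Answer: 168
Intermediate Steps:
Z = 5 (Z = (6 + (5 + 3*(-4))) + 6 = (6 + (5 - 12)) + 6 = (6 - 7) + 6 = -1 + 6 = 5)
P(S, m) = m + S*m (P(S, m) = S*m + m = m + S*m)
P(-7, Z) - 9*(-22) = 5*(1 - 7) - 9*(-22) = 5*(-6) + 198 = -30 + 198 = 168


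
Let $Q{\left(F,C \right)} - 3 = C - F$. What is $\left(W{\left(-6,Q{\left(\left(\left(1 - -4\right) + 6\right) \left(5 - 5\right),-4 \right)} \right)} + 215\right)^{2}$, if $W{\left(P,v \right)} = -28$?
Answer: $34969$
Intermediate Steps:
$Q{\left(F,C \right)} = 3 + C - F$ ($Q{\left(F,C \right)} = 3 + \left(C - F\right) = 3 + C - F$)
$\left(W{\left(-6,Q{\left(\left(\left(1 - -4\right) + 6\right) \left(5 - 5\right),-4 \right)} \right)} + 215\right)^{2} = \left(-28 + 215\right)^{2} = 187^{2} = 34969$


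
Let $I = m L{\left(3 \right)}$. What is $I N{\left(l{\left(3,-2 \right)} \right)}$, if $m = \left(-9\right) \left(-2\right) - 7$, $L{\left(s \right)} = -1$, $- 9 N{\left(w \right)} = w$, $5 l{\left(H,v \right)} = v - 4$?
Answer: $- \frac{22}{15} \approx -1.4667$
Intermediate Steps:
$l{\left(H,v \right)} = - \frac{4}{5} + \frac{v}{5}$ ($l{\left(H,v \right)} = \frac{v - 4}{5} = \frac{-4 + v}{5} = - \frac{4}{5} + \frac{v}{5}$)
$N{\left(w \right)} = - \frac{w}{9}$
$m = 11$ ($m = 18 - 7 = 11$)
$I = -11$ ($I = 11 \left(-1\right) = -11$)
$I N{\left(l{\left(3,-2 \right)} \right)} = - 11 \left(- \frac{- \frac{4}{5} + \frac{1}{5} \left(-2\right)}{9}\right) = - 11 \left(- \frac{- \frac{4}{5} - \frac{2}{5}}{9}\right) = - 11 \left(\left(- \frac{1}{9}\right) \left(- \frac{6}{5}\right)\right) = \left(-11\right) \frac{2}{15} = - \frac{22}{15}$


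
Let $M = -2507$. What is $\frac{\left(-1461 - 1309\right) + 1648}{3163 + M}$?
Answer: $- \frac{561}{328} \approx -1.7104$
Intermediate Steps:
$\frac{\left(-1461 - 1309\right) + 1648}{3163 + M} = \frac{\left(-1461 - 1309\right) + 1648}{3163 - 2507} = \frac{-2770 + 1648}{656} = \left(-1122\right) \frac{1}{656} = - \frac{561}{328}$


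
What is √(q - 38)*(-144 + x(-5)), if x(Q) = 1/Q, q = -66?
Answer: -1442*I*√26/5 ≈ -1470.6*I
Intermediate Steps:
√(q - 38)*(-144 + x(-5)) = √(-66 - 38)*(-144 + 1/(-5)) = √(-104)*(-144 - ⅕) = (2*I*√26)*(-721/5) = -1442*I*√26/5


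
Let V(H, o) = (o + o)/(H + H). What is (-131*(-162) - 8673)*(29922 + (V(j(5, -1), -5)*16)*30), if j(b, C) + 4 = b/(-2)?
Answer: 4941620514/13 ≈ 3.8012e+8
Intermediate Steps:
j(b, C) = -4 - b/2 (j(b, C) = -4 + b/(-2) = -4 + b*(-1/2) = -4 - b/2)
V(H, o) = o/H (V(H, o) = (2*o)/((2*H)) = (2*o)*(1/(2*H)) = o/H)
(-131*(-162) - 8673)*(29922 + (V(j(5, -1), -5)*16)*30) = (-131*(-162) - 8673)*(29922 + (-5/(-4 - 1/2*5)*16)*30) = (21222 - 8673)*(29922 + (-5/(-4 - 5/2)*16)*30) = 12549*(29922 + (-5/(-13/2)*16)*30) = 12549*(29922 + (-5*(-2/13)*16)*30) = 12549*(29922 + ((10/13)*16)*30) = 12549*(29922 + (160/13)*30) = 12549*(29922 + 4800/13) = 12549*(393786/13) = 4941620514/13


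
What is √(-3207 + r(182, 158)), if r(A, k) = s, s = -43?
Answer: 5*I*√130 ≈ 57.009*I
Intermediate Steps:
r(A, k) = -43
√(-3207 + r(182, 158)) = √(-3207 - 43) = √(-3250) = 5*I*√130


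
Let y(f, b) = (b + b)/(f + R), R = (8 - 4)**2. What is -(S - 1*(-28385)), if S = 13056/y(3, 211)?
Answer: -6113267/211 ≈ -28973.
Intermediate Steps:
R = 16 (R = 4**2 = 16)
y(f, b) = 2*b/(16 + f) (y(f, b) = (b + b)/(f + 16) = (2*b)/(16 + f) = 2*b/(16 + f))
S = 124032/211 (S = 13056/((2*211/(16 + 3))) = 13056/((2*211/19)) = 13056/((2*211*(1/19))) = 13056/(422/19) = 13056*(19/422) = 124032/211 ≈ 587.83)
-(S - 1*(-28385)) = -(124032/211 - 1*(-28385)) = -(124032/211 + 28385) = -1*6113267/211 = -6113267/211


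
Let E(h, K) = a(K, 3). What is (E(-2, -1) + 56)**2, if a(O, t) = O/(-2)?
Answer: 12769/4 ≈ 3192.3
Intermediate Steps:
a(O, t) = -O/2 (a(O, t) = O*(-1/2) = -O/2)
E(h, K) = -K/2
(E(-2, -1) + 56)**2 = (-1/2*(-1) + 56)**2 = (1/2 + 56)**2 = (113/2)**2 = 12769/4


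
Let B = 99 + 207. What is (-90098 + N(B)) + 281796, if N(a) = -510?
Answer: 191188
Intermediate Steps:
B = 306
(-90098 + N(B)) + 281796 = (-90098 - 510) + 281796 = -90608 + 281796 = 191188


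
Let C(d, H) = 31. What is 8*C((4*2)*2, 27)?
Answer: 248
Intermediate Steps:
8*C((4*2)*2, 27) = 8*31 = 248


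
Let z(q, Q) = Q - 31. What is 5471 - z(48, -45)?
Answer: 5547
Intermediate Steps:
z(q, Q) = -31 + Q
5471 - z(48, -45) = 5471 - (-31 - 45) = 5471 - 1*(-76) = 5471 + 76 = 5547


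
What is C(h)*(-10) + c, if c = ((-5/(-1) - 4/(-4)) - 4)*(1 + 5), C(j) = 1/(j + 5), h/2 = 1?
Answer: 74/7 ≈ 10.571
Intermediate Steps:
h = 2 (h = 2*1 = 2)
C(j) = 1/(5 + j)
c = 12 (c = ((-5*(-1) - 4*(-¼)) - 4)*6 = ((5 + 1) - 4)*6 = (6 - 4)*6 = 2*6 = 12)
C(h)*(-10) + c = -10/(5 + 2) + 12 = -10/7 + 12 = 74/7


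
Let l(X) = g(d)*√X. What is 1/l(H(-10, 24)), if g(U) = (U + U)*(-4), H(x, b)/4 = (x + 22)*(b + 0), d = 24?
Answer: -√2/9216 ≈ -0.00015345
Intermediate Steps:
H(x, b) = 4*b*(22 + x) (H(x, b) = 4*((x + 22)*(b + 0)) = 4*((22 + x)*b) = 4*(b*(22 + x)) = 4*b*(22 + x))
g(U) = -8*U (g(U) = (2*U)*(-4) = -8*U)
l(X) = -192*√X (l(X) = (-8*24)*√X = -192*√X)
1/l(H(-10, 24)) = 1/(-192*4*√6*√(22 - 10)) = 1/(-192*24*√2) = 1/(-4608*√2) = -√2/9216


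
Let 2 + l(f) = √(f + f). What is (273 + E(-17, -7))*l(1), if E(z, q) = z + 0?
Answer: -512 + 256*√2 ≈ -149.96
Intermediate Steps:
l(f) = -2 + √2*√f (l(f) = -2 + √(f + f) = -2 + √(2*f) = -2 + √2*√f)
E(z, q) = z
(273 + E(-17, -7))*l(1) = (273 - 17)*(-2 + √2*√1) = 256*(-2 + √2*1) = 256*(-2 + √2) = -512 + 256*√2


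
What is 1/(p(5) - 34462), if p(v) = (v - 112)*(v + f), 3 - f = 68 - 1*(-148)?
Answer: -1/12206 ≈ -8.1927e-5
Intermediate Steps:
f = -213 (f = 3 - (68 - 1*(-148)) = 3 - (68 + 148) = 3 - 1*216 = 3 - 216 = -213)
p(v) = (-213 + v)*(-112 + v) (p(v) = (v - 112)*(v - 213) = (-112 + v)*(-213 + v) = (-213 + v)*(-112 + v))
1/(p(5) - 34462) = 1/((23856 + 5**2 - 325*5) - 34462) = 1/((23856 + 25 - 1625) - 34462) = 1/(22256 - 34462) = 1/(-12206) = -1/12206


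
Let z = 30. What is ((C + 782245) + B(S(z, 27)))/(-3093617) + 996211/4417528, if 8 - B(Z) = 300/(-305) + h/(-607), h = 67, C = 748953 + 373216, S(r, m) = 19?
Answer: -197388976655117679/506016155367118952 ≈ -0.39008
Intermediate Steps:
C = 1122169
B(Z) = 336723/37027 (B(Z) = 8 - (300/(-305) + 67/(-607)) = 8 - (300*(-1/305) + 67*(-1/607)) = 8 - (-60/61 - 67/607) = 8 - 1*(-40507/37027) = 8 + 40507/37027 = 336723/37027)
((C + 782245) + B(S(z, 27)))/(-3093617) + 996211/4417528 = ((1122169 + 782245) + 336723/37027)/(-3093617) + 996211/4417528 = (1904414 + 336723/37027)*(-1/3093617) + 996211*(1/4417528) = (70515073901/37027)*(-1/3093617) + 996211/4417528 = -70515073901/114547356659 + 996211/4417528 = -197388976655117679/506016155367118952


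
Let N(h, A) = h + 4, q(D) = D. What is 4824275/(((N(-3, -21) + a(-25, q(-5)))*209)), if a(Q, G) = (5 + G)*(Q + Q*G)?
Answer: 4824275/209 ≈ 23083.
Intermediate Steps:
N(h, A) = 4 + h
a(Q, G) = (5 + G)*(Q + G*Q)
4824275/(((N(-3, -21) + a(-25, q(-5)))*209)) = 4824275/((((4 - 3) - 25*(5 + (-5)² + 6*(-5)))*209)) = 4824275/(((1 - 25*(5 + 25 - 30))*209)) = 4824275/(((1 - 25*0)*209)) = 4824275/(((1 + 0)*209)) = 4824275/((1*209)) = 4824275/209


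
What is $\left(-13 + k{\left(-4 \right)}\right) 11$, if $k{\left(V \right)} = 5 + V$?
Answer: $-132$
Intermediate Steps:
$\left(-13 + k{\left(-4 \right)}\right) 11 = \left(-13 + \left(5 - 4\right)\right) 11 = \left(-13 + 1\right) 11 = \left(-12\right) 11 = -132$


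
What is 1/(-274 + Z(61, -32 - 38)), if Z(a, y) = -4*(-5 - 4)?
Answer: -1/238 ≈ -0.0042017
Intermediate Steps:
Z(a, y) = 36 (Z(a, y) = -4*(-9) = 36)
1/(-274 + Z(61, -32 - 38)) = 1/(-274 + 36) = 1/(-238) = -1/238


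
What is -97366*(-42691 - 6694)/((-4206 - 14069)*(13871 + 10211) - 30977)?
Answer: -4808419910/440129527 ≈ -10.925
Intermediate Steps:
-97366*(-42691 - 6694)/((-4206 - 14069)*(13871 + 10211) - 30977) = -97366*(-49385/(-18275*24082 - 30977)) = -97366*(-49385/(-440098550 - 30977)) = -97366/((-440129527*(-1/49385))) = -97366/440129527/49385 = -97366*49385/440129527 = -4808419910/440129527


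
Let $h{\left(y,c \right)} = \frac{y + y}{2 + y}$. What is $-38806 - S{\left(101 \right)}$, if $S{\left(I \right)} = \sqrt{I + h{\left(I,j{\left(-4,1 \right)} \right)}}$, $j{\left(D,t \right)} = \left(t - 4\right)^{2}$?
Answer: $-38806 - \frac{\sqrt{1092315}}{103} \approx -38816.0$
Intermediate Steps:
$j{\left(D,t \right)} = \left(-4 + t\right)^{2}$
$h{\left(y,c \right)} = \frac{2 y}{2 + y}$
$S{\left(I \right)} = \sqrt{I + \frac{2 I}{2 + I}}$
$-38806 - S{\left(101 \right)} = -38806 - \sqrt{\frac{101 \left(4 + 101\right)}{2 + 101}} = -38806 - \sqrt{101 \cdot \frac{1}{103} \cdot 105} = -38806 - \sqrt{\frac{10605}{103}} = -38806 - \frac{\sqrt{1092315}}{103}$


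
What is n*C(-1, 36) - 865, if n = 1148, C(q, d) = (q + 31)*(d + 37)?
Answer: 2513255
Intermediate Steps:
C(q, d) = (31 + q)*(37 + d)
n*C(-1, 36) - 865 = 1148*(1147 + 31*36 + 37*(-1) + 36*(-1)) - 865 = 1148*(1147 + 1116 - 37 - 36) - 865 = 1148*2190 - 865 = 2514120 - 865 = 2513255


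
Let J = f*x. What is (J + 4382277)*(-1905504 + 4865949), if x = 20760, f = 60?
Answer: 16661020325265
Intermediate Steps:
J = 1245600 (J = 60*20760 = 1245600)
(J + 4382277)*(-1905504 + 4865949) = (1245600 + 4382277)*(-1905504 + 4865949) = 5627877*2960445 = 16661020325265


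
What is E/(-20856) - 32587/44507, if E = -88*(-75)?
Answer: -3687048/3516053 ≈ -1.0486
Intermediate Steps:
E = 6600
E/(-20856) - 32587/44507 = 6600/(-20856) - 32587/44507 = 6600*(-1/20856) - 32587*1/44507 = -25/79 - 32587/44507 = -3687048/3516053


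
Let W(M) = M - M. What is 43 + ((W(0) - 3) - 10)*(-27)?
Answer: 394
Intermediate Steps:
W(M) = 0
43 + ((W(0) - 3) - 10)*(-27) = 43 + ((0 - 3) - 10)*(-27) = 43 + (-3 - 10)*(-27) = 43 - 13*(-27) = 43 + 351 = 394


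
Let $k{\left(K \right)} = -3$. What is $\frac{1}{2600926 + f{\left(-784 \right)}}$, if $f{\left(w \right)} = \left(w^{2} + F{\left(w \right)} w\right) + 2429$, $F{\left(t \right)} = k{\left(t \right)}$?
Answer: $\frac{1}{3220363} \approx 3.1052 \cdot 10^{-7}$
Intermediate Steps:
$F{\left(t \right)} = -3$
$f{\left(w \right)} = 2429 + w^{2} - 3 w$ ($f{\left(w \right)} = \left(w^{2} - 3 w\right) + 2429 = 2429 + w^{2} - 3 w$)
$\frac{1}{2600926 + f{\left(-784 \right)}} = \frac{1}{2600926 + \left(2429 + \left(-784\right)^{2} - -2352\right)} = \frac{1}{2600926 + \left(2429 + 614656 + 2352\right)} = \frac{1}{2600926 + 619437} = \frac{1}{3220363}$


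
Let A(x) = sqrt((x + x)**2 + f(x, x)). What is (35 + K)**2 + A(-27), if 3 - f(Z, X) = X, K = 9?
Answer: 1936 + sqrt(2946) ≈ 1990.3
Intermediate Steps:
f(Z, X) = 3 - X
A(x) = sqrt(3 - x + 4*x**2) (A(x) = sqrt((x + x)**2 + (3 - x)) = sqrt((2*x)**2 + (3 - x)) = sqrt(4*x**2 + (3 - x)) = sqrt(3 - x + 4*x**2))
(35 + K)**2 + A(-27) = (35 + 9)**2 + sqrt(3 - 1*(-27) + 4*(-27)**2) = 44**2 + sqrt(3 + 27 + 4*729) = 1936 + sqrt(3 + 27 + 2916) = 1936 + sqrt(2946)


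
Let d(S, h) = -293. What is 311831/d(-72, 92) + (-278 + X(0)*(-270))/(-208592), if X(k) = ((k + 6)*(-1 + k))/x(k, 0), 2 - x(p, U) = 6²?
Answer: -69110691321/64937297 ≈ -1064.3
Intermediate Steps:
x(p, U) = -34 (x(p, U) = 2 - 1*6² = 2 - 1*36 = 2 - 36 = -34)
X(k) = -(-1 + k)*(6 + k)/34 (X(k) = ((k + 6)*(-1 + k))/(-34) = ((6 + k)*(-1 + k))*(-1/34) = ((-1 + k)*(6 + k))*(-1/34) = -(-1 + k)*(6 + k)/34)
311831/d(-72, 92) + (-278 + X(0)*(-270))/(-208592) = 311831/(-293) + (-278 + (3/17 - 5/34*0 - 1/34*0²)*(-270))/(-208592) = 311831*(-1/293) + (-278 + (3/17 + 0 - 1/34*0)*(-270))*(-1/208592) = -311831/293 + (-278 + (3/17 + 0 + 0)*(-270))*(-1/208592) = -311831/293 + (-278 + (3/17)*(-270))*(-1/208592) = -311831/293 + (-278 - 810/17)*(-1/208592) = -311831/293 - 5536/17*(-1/208592) = -311831/293 + 346/221629 = -69110691321/64937297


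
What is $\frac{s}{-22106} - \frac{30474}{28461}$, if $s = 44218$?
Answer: $- \frac{322024457}{104859811} \approx -3.071$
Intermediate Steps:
$\frac{s}{-22106} - \frac{30474}{28461} = \frac{44218}{-22106} - \frac{30474}{28461} = 44218 \left(- \frac{1}{22106}\right) - \frac{10158}{9487} = - \frac{22109}{11053} - \frac{10158}{9487} = - \frac{322024457}{104859811}$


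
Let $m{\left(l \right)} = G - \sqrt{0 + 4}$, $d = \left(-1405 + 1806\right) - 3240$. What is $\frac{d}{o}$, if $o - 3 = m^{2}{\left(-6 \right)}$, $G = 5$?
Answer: $- \frac{2839}{12} \approx -236.58$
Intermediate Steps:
$d = -2839$ ($d = 401 - 3240 = -2839$)
$m{\left(l \right)} = 3$ ($m{\left(l \right)} = 5 - \sqrt{0 + 4} = 5 - \sqrt{4} = 5 - 2 = 3$)
$o = 12$ ($o = 3 + 3^{2} = 3 + 9 = 12$)
$\frac{d}{o} = - \frac{2839}{12}$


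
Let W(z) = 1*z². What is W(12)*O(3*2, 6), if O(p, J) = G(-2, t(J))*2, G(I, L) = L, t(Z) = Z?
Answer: 1728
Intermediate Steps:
W(z) = z²
O(p, J) = 2*J (O(p, J) = J*2 = 2*J)
W(12)*O(3*2, 6) = 12²*(2*6) = 144*12 = 1728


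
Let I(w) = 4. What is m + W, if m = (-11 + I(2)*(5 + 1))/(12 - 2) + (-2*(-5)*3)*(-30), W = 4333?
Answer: 34343/10 ≈ 3434.3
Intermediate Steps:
m = -8987/10 (m = (-11 + 4*(5 + 1))/(12 - 2) + (-2*(-5)*3)*(-30) = (-11 + 4*6)/10 + (10*3)*(-30) = (-11 + 24)*(⅒) + 30*(-30) = 13*(⅒) - 900 = 13/10 - 900 = -8987/10 ≈ -898.70)
m + W = -8987/10 + 4333 = 34343/10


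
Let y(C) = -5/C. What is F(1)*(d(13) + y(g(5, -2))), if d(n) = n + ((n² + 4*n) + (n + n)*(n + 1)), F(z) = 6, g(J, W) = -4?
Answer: 7191/2 ≈ 3595.5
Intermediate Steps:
d(n) = n² + 5*n + 2*n*(1 + n) (d(n) = n + ((n² + 4*n) + (2*n)*(1 + n)) = n + ((n² + 4*n) + 2*n*(1 + n)) = n + (n² + 4*n + 2*n*(1 + n)) = n² + 5*n + 2*n*(1 + n))
F(1)*(d(13) + y(g(5, -2))) = 6*(13*(7 + 3*13) - 5/(-4)) = 6*(13*(7 + 39) - 5*(-¼)) = 6*(13*46 + 5/4) = 6*(598 + 5/4) = 6*(2397/4) = 7191/2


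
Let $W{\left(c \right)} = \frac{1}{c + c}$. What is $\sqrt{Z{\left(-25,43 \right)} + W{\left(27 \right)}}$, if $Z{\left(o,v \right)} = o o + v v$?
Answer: $\frac{\sqrt{801582}}{18} \approx 49.74$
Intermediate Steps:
$Z{\left(o,v \right)} = o^{2} + v^{2}$
$W{\left(c \right)} = \frac{1}{2 c}$
$\sqrt{Z{\left(-25,43 \right)} + W{\left(27 \right)}} = \sqrt{\left(\left(-25\right)^{2} + 43^{2}\right) + \frac{1}{2 \cdot 27}} = \sqrt{\left(625 + 1849\right) + \frac{1}{2} \cdot \frac{1}{27}} = \sqrt{2474 + \frac{1}{54}} = \sqrt{\frac{133597}{54}} = \frac{\sqrt{801582}}{18}$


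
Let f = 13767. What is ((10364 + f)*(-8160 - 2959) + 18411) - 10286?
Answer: -268304464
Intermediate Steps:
((10364 + f)*(-8160 - 2959) + 18411) - 10286 = ((10364 + 13767)*(-8160 - 2959) + 18411) - 10286 = (24131*(-11119) + 18411) - 10286 = (-268312589 + 18411) - 10286 = -268294178 - 10286 = -268304464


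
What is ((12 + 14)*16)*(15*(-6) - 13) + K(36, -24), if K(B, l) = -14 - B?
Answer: -42898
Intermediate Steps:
((12 + 14)*16)*(15*(-6) - 13) + K(36, -24) = ((12 + 14)*16)*(15*(-6) - 13) + (-14 - 1*36) = (26*16)*(-90 - 13) + (-14 - 36) = 416*(-103) - 50 = -42848 - 50 = -42898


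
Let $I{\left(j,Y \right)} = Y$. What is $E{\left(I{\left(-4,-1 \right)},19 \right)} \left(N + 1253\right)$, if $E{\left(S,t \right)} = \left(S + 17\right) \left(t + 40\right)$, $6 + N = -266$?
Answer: $926064$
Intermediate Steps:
$N = -272$ ($N = -6 - 266 = -272$)
$E{\left(S,t \right)} = \left(17 + S\right) \left(40 + t\right)$
$E{\left(I{\left(-4,-1 \right)},19 \right)} \left(N + 1253\right) = \left(680 + 17 \cdot 19 + 40 \left(-1\right) - 19\right) \left(-272 + 1253\right) = \left(680 + 323 - 40 - 19\right) 981 = 944 \cdot 981 = 926064$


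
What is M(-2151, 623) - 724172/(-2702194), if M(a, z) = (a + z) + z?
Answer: -1222380699/1351097 ≈ -904.73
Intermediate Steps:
M(a, z) = a + 2*z
M(-2151, 623) - 724172/(-2702194) = (-2151 + 2*623) - 724172/(-2702194) = (-2151 + 1246) - 724172*(-1/2702194) = -905 + 362086/1351097 = -1222380699/1351097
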